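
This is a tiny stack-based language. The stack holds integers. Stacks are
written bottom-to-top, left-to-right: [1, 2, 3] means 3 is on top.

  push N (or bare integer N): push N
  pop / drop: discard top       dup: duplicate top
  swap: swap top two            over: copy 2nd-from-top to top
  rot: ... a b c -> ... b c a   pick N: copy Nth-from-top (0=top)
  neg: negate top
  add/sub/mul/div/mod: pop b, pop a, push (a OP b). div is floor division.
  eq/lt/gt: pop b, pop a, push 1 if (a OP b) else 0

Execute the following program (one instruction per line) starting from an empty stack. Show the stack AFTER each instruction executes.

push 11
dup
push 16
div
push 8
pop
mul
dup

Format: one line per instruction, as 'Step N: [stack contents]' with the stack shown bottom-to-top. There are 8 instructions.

Step 1: [11]
Step 2: [11, 11]
Step 3: [11, 11, 16]
Step 4: [11, 0]
Step 5: [11, 0, 8]
Step 6: [11, 0]
Step 7: [0]
Step 8: [0, 0]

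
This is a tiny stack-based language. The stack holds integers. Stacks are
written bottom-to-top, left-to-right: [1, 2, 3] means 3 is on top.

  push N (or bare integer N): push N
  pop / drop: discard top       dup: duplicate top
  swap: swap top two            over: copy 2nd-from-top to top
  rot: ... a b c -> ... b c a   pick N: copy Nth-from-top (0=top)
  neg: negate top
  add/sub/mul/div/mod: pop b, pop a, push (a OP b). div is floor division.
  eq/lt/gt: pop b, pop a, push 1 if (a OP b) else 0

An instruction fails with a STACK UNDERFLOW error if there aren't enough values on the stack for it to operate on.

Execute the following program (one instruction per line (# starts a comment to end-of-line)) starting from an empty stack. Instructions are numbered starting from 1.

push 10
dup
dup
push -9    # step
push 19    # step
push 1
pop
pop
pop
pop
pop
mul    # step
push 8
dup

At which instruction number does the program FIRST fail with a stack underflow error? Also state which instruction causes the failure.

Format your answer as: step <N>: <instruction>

Answer: step 12: mul

Derivation:
Step 1 ('push 10'): stack = [10], depth = 1
Step 2 ('dup'): stack = [10, 10], depth = 2
Step 3 ('dup'): stack = [10, 10, 10], depth = 3
Step 4 ('push -9'): stack = [10, 10, 10, -9], depth = 4
Step 5 ('push 19'): stack = [10, 10, 10, -9, 19], depth = 5
Step 6 ('push 1'): stack = [10, 10, 10, -9, 19, 1], depth = 6
Step 7 ('pop'): stack = [10, 10, 10, -9, 19], depth = 5
Step 8 ('pop'): stack = [10, 10, 10, -9], depth = 4
Step 9 ('pop'): stack = [10, 10, 10], depth = 3
Step 10 ('pop'): stack = [10, 10], depth = 2
Step 11 ('pop'): stack = [10], depth = 1
Step 12 ('mul'): needs 2 value(s) but depth is 1 — STACK UNDERFLOW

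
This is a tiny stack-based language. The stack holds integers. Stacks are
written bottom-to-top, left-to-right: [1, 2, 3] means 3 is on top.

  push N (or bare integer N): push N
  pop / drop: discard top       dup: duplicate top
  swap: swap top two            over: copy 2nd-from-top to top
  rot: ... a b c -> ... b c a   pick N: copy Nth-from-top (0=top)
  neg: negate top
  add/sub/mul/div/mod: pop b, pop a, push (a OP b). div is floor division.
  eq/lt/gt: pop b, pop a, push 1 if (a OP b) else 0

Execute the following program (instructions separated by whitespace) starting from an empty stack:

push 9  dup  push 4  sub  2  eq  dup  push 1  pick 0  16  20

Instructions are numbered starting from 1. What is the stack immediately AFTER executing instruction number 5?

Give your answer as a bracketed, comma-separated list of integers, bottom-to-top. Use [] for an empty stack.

Step 1 ('push 9'): [9]
Step 2 ('dup'): [9, 9]
Step 3 ('push 4'): [9, 9, 4]
Step 4 ('sub'): [9, 5]
Step 5 ('2'): [9, 5, 2]

Answer: [9, 5, 2]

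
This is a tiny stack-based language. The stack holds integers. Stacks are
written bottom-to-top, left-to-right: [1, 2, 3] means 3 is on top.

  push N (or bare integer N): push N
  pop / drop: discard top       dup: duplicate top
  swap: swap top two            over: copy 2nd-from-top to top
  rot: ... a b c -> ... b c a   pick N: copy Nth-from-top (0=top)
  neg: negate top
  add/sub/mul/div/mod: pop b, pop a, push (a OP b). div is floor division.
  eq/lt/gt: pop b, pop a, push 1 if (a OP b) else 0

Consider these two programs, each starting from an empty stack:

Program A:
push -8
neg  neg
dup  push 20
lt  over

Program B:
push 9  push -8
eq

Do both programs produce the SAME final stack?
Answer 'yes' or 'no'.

Answer: no

Derivation:
Program A trace:
  After 'push -8': [-8]
  After 'neg': [8]
  After 'neg': [-8]
  After 'dup': [-8, -8]
  After 'push 20': [-8, -8, 20]
  After 'lt': [-8, 1]
  After 'over': [-8, 1, -8]
Program A final stack: [-8, 1, -8]

Program B trace:
  After 'push 9': [9]
  After 'push -8': [9, -8]
  After 'eq': [0]
Program B final stack: [0]
Same: no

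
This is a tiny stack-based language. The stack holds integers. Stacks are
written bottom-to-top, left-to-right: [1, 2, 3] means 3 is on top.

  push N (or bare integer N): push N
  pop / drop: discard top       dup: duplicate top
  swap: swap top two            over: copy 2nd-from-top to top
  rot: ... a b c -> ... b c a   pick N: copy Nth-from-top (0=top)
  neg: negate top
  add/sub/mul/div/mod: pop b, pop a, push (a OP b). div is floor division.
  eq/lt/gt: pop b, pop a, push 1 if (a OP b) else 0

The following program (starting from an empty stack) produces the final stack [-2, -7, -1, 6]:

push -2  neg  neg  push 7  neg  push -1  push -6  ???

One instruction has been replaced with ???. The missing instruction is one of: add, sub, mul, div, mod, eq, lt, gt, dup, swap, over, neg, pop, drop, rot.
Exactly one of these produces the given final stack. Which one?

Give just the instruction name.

Stack before ???: [-2, -7, -1, -6]
Stack after ???:  [-2, -7, -1, 6]
The instruction that transforms [-2, -7, -1, -6] -> [-2, -7, -1, 6] is: neg

Answer: neg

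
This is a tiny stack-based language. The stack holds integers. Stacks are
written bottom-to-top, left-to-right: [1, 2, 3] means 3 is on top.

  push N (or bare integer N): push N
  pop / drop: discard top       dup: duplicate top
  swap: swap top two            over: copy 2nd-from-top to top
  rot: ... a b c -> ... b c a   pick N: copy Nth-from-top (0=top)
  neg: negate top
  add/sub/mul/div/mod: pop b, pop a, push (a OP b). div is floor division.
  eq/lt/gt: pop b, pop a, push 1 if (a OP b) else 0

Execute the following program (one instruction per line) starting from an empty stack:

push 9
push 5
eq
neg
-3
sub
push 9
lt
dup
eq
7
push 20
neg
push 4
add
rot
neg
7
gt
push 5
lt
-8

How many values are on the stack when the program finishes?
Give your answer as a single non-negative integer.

After 'push 9': stack = [9] (depth 1)
After 'push 5': stack = [9, 5] (depth 2)
After 'eq': stack = [0] (depth 1)
After 'neg': stack = [0] (depth 1)
After 'push -3': stack = [0, -3] (depth 2)
After 'sub': stack = [3] (depth 1)
After 'push 9': stack = [3, 9] (depth 2)
After 'lt': stack = [1] (depth 1)
After 'dup': stack = [1, 1] (depth 2)
After 'eq': stack = [1] (depth 1)
  ...
After 'neg': stack = [1, 7, -20] (depth 3)
After 'push 4': stack = [1, 7, -20, 4] (depth 4)
After 'add': stack = [1, 7, -16] (depth 3)
After 'rot': stack = [7, -16, 1] (depth 3)
After 'neg': stack = [7, -16, -1] (depth 3)
After 'push 7': stack = [7, -16, -1, 7] (depth 4)
After 'gt': stack = [7, -16, 0] (depth 3)
After 'push 5': stack = [7, -16, 0, 5] (depth 4)
After 'lt': stack = [7, -16, 1] (depth 3)
After 'push -8': stack = [7, -16, 1, -8] (depth 4)

Answer: 4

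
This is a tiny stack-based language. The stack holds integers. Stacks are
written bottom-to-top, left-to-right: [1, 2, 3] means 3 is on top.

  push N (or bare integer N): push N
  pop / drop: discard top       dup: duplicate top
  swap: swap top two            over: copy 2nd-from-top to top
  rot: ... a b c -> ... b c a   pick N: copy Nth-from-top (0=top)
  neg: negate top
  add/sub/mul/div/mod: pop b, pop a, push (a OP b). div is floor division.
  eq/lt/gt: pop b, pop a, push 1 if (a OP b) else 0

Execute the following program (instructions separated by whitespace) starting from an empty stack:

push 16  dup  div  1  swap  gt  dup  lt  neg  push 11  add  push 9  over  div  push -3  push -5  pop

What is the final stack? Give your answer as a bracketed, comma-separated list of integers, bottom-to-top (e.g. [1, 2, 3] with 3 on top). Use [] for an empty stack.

Answer: [11, 0, -3]

Derivation:
After 'push 16': [16]
After 'dup': [16, 16]
After 'div': [1]
After 'push 1': [1, 1]
After 'swap': [1, 1]
After 'gt': [0]
After 'dup': [0, 0]
After 'lt': [0]
After 'neg': [0]
After 'push 11': [0, 11]
After 'add': [11]
After 'push 9': [11, 9]
After 'over': [11, 9, 11]
After 'div': [11, 0]
After 'push -3': [11, 0, -3]
After 'push -5': [11, 0, -3, -5]
After 'pop': [11, 0, -3]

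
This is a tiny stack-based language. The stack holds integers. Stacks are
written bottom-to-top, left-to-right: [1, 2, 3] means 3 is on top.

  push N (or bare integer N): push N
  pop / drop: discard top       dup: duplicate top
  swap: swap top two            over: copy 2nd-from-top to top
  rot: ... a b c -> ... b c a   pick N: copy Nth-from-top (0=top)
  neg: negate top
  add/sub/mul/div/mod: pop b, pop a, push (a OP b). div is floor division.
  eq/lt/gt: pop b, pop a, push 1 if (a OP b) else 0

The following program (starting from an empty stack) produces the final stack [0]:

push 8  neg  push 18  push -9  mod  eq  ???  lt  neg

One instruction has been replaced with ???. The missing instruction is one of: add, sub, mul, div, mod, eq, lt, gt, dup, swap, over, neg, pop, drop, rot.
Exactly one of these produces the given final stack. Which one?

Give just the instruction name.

Stack before ???: [0]
Stack after ???:  [0, 0]
The instruction that transforms [0] -> [0, 0] is: dup

Answer: dup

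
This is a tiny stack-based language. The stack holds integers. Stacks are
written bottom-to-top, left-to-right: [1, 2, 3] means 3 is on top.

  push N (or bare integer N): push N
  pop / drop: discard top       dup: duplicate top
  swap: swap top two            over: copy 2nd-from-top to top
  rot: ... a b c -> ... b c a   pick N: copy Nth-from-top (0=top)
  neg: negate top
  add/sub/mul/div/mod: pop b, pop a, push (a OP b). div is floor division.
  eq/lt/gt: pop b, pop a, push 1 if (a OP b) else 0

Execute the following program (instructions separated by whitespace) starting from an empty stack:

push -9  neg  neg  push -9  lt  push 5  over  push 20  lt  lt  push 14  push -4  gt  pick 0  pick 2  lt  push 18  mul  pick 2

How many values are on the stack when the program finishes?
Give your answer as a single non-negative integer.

Answer: 5

Derivation:
After 'push -9': stack = [-9] (depth 1)
After 'neg': stack = [9] (depth 1)
After 'neg': stack = [-9] (depth 1)
After 'push -9': stack = [-9, -9] (depth 2)
After 'lt': stack = [0] (depth 1)
After 'push 5': stack = [0, 5] (depth 2)
After 'over': stack = [0, 5, 0] (depth 3)
After 'push 20': stack = [0, 5, 0, 20] (depth 4)
After 'lt': stack = [0, 5, 1] (depth 3)
After 'lt': stack = [0, 0] (depth 2)
After 'push 14': stack = [0, 0, 14] (depth 3)
After 'push -4': stack = [0, 0, 14, -4] (depth 4)
After 'gt': stack = [0, 0, 1] (depth 3)
After 'pick 0': stack = [0, 0, 1, 1] (depth 4)
After 'pick 2': stack = [0, 0, 1, 1, 0] (depth 5)
After 'lt': stack = [0, 0, 1, 0] (depth 4)
After 'push 18': stack = [0, 0, 1, 0, 18] (depth 5)
After 'mul': stack = [0, 0, 1, 0] (depth 4)
After 'pick 2': stack = [0, 0, 1, 0, 0] (depth 5)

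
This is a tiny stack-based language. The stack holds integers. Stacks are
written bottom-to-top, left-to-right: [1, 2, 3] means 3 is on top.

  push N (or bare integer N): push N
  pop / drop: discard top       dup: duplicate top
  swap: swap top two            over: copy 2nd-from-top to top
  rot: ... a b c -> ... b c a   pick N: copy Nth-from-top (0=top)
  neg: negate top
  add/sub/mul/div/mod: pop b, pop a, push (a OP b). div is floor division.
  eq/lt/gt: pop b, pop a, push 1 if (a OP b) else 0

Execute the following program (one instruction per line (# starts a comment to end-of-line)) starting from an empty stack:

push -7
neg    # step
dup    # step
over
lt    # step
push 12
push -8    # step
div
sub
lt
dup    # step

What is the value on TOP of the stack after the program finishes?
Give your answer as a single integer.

Answer: 0

Derivation:
After 'push -7': [-7]
After 'neg': [7]
After 'dup': [7, 7]
After 'over': [7, 7, 7]
After 'lt': [7, 0]
After 'push 12': [7, 0, 12]
After 'push -8': [7, 0, 12, -8]
After 'div': [7, 0, -2]
After 'sub': [7, 2]
After 'lt': [0]
After 'dup': [0, 0]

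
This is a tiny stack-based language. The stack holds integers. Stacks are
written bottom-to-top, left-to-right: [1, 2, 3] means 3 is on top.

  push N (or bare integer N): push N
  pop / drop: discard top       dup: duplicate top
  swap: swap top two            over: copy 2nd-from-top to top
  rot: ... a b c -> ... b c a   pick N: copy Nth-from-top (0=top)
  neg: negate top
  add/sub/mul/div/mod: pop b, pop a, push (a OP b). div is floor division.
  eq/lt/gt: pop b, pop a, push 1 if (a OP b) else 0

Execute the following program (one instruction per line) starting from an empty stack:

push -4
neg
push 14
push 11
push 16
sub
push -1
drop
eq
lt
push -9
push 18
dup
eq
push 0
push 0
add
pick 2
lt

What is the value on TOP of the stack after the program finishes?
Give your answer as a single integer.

Answer: 0

Derivation:
After 'push -4': [-4]
After 'neg': [4]
After 'push 14': [4, 14]
After 'push 11': [4, 14, 11]
After 'push 16': [4, 14, 11, 16]
After 'sub': [4, 14, -5]
After 'push -1': [4, 14, -5, -1]
After 'drop': [4, 14, -5]
After 'eq': [4, 0]
After 'lt': [0]
After 'push -9': [0, -9]
After 'push 18': [0, -9, 18]
After 'dup': [0, -9, 18, 18]
After 'eq': [0, -9, 1]
After 'push 0': [0, -9, 1, 0]
After 'push 0': [0, -9, 1, 0, 0]
After 'add': [0, -9, 1, 0]
After 'pick 2': [0, -9, 1, 0, -9]
After 'lt': [0, -9, 1, 0]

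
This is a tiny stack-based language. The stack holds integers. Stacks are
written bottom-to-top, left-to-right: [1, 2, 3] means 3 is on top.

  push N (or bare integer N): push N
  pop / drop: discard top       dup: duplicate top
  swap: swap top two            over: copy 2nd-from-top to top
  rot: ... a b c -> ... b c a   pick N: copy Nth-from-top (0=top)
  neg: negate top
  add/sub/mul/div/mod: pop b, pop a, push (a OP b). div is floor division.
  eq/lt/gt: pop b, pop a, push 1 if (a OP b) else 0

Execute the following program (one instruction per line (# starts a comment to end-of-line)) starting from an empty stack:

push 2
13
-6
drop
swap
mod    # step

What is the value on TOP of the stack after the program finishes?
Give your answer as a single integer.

After 'push 2': [2]
After 'push 13': [2, 13]
After 'push -6': [2, 13, -6]
After 'drop': [2, 13]
After 'swap': [13, 2]
After 'mod': [1]

Answer: 1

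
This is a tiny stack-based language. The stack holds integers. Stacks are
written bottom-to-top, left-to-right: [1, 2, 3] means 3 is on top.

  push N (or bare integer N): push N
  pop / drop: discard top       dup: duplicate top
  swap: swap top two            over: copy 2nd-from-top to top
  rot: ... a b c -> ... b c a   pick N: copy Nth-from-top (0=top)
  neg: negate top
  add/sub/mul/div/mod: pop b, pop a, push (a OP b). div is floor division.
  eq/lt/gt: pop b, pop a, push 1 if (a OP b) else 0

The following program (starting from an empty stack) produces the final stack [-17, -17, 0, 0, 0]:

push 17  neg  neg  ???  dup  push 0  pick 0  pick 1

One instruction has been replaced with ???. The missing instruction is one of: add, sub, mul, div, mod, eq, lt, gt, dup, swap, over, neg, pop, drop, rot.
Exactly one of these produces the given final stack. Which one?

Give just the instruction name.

Stack before ???: [17]
Stack after ???:  [-17]
The instruction that transforms [17] -> [-17] is: neg

Answer: neg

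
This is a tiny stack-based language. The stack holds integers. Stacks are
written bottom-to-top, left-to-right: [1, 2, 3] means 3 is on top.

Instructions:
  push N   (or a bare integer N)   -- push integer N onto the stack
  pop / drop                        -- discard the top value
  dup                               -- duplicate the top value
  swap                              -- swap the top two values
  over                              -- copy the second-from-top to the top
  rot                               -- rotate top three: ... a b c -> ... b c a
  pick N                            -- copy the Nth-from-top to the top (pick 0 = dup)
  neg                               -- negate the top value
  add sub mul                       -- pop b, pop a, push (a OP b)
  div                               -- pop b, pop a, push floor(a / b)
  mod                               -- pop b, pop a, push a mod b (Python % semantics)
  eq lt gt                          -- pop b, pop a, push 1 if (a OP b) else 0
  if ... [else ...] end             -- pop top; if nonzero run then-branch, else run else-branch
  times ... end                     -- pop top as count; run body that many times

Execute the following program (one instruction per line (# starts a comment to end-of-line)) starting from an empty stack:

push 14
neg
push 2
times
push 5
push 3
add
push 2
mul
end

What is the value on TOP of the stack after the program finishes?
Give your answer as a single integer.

Answer: 16

Derivation:
After 'push 14': [14]
After 'neg': [-14]
After 'push 2': [-14, 2]
After 'times': [-14]
After 'push 5': [-14, 5]
After 'push 3': [-14, 5, 3]
After 'add': [-14, 8]
After 'push 2': [-14, 8, 2]
After 'mul': [-14, 16]
After 'push 5': [-14, 16, 5]
After 'push 3': [-14, 16, 5, 3]
After 'add': [-14, 16, 8]
After 'push 2': [-14, 16, 8, 2]
After 'mul': [-14, 16, 16]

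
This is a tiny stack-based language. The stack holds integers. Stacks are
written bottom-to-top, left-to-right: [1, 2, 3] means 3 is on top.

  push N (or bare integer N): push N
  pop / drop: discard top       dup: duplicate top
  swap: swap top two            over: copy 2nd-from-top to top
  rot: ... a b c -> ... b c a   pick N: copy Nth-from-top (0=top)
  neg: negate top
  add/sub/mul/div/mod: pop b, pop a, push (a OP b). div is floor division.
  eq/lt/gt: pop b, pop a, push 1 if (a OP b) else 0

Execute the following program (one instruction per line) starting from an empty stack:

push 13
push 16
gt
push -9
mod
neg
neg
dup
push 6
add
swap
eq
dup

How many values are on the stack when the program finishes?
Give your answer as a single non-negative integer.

After 'push 13': stack = [13] (depth 1)
After 'push 16': stack = [13, 16] (depth 2)
After 'gt': stack = [0] (depth 1)
After 'push -9': stack = [0, -9] (depth 2)
After 'mod': stack = [0] (depth 1)
After 'neg': stack = [0] (depth 1)
After 'neg': stack = [0] (depth 1)
After 'dup': stack = [0, 0] (depth 2)
After 'push 6': stack = [0, 0, 6] (depth 3)
After 'add': stack = [0, 6] (depth 2)
After 'swap': stack = [6, 0] (depth 2)
After 'eq': stack = [0] (depth 1)
After 'dup': stack = [0, 0] (depth 2)

Answer: 2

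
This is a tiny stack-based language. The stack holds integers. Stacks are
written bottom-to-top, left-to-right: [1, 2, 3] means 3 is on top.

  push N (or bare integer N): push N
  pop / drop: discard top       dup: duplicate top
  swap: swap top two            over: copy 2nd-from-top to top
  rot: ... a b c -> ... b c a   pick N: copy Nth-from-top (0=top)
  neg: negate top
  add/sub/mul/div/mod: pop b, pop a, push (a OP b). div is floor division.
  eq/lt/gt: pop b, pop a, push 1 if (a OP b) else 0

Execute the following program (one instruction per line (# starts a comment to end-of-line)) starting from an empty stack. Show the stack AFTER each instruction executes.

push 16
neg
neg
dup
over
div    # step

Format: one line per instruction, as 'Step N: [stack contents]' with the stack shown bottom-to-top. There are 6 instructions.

Step 1: [16]
Step 2: [-16]
Step 3: [16]
Step 4: [16, 16]
Step 5: [16, 16, 16]
Step 6: [16, 1]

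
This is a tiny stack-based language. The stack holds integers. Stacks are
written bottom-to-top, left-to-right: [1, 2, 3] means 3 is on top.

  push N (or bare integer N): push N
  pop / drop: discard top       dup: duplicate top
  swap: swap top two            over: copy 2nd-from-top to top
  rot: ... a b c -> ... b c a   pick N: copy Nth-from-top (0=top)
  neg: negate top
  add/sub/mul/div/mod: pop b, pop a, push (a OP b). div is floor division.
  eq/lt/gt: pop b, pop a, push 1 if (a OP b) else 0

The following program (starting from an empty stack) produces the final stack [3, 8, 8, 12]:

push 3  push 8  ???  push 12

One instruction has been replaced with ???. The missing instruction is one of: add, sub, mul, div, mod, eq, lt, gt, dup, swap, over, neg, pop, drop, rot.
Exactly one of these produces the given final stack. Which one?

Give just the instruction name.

Stack before ???: [3, 8]
Stack after ???:  [3, 8, 8]
The instruction that transforms [3, 8] -> [3, 8, 8] is: dup

Answer: dup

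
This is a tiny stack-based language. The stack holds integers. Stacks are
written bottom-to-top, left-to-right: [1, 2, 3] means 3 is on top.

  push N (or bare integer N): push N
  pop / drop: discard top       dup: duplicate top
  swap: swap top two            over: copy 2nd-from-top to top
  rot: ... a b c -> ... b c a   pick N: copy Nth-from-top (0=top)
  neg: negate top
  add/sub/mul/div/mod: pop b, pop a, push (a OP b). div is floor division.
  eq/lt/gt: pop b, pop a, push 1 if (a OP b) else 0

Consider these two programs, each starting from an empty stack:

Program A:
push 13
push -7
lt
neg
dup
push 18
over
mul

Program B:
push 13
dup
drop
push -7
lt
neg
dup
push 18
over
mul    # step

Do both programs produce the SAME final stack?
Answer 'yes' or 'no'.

Program A trace:
  After 'push 13': [13]
  After 'push -7': [13, -7]
  After 'lt': [0]
  After 'neg': [0]
  After 'dup': [0, 0]
  After 'push 18': [0, 0, 18]
  After 'over': [0, 0, 18, 0]
  After 'mul': [0, 0, 0]
Program A final stack: [0, 0, 0]

Program B trace:
  After 'push 13': [13]
  After 'dup': [13, 13]
  After 'drop': [13]
  After 'push -7': [13, -7]
  After 'lt': [0]
  After 'neg': [0]
  After 'dup': [0, 0]
  After 'push 18': [0, 0, 18]
  After 'over': [0, 0, 18, 0]
  After 'mul': [0, 0, 0]
Program B final stack: [0, 0, 0]
Same: yes

Answer: yes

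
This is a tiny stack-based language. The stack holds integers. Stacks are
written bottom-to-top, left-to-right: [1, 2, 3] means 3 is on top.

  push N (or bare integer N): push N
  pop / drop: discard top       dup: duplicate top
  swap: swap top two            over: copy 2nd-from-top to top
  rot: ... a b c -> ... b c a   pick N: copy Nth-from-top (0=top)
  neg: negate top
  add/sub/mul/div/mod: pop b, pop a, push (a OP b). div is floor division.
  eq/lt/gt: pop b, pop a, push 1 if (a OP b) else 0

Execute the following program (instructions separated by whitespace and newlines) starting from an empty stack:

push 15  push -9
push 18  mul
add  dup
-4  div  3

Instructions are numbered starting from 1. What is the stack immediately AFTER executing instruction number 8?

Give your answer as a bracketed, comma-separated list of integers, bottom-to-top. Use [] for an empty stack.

Step 1 ('push 15'): [15]
Step 2 ('push -9'): [15, -9]
Step 3 ('push 18'): [15, -9, 18]
Step 4 ('mul'): [15, -162]
Step 5 ('add'): [-147]
Step 6 ('dup'): [-147, -147]
Step 7 ('-4'): [-147, -147, -4]
Step 8 ('div'): [-147, 36]

Answer: [-147, 36]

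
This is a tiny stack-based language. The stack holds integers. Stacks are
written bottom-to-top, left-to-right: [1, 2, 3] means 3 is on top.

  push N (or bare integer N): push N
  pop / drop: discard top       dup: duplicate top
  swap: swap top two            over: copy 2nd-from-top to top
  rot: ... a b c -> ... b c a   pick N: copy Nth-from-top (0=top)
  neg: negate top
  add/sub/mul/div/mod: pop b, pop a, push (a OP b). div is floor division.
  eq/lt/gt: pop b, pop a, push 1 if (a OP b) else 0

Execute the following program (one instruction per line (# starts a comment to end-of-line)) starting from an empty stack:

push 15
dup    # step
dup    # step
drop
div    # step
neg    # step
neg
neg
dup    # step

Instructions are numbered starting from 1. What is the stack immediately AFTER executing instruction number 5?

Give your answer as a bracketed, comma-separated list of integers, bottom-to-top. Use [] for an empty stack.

Answer: [1]

Derivation:
Step 1 ('push 15'): [15]
Step 2 ('dup'): [15, 15]
Step 3 ('dup'): [15, 15, 15]
Step 4 ('drop'): [15, 15]
Step 5 ('div'): [1]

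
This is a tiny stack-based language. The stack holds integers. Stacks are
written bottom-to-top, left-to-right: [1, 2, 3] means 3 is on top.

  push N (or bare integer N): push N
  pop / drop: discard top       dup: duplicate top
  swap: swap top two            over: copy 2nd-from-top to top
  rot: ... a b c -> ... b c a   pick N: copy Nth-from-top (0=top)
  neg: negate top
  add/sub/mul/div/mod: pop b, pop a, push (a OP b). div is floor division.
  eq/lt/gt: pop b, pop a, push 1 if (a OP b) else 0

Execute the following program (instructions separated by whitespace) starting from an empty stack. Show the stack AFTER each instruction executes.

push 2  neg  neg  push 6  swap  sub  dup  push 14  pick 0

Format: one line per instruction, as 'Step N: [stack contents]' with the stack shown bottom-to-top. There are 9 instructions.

Step 1: [2]
Step 2: [-2]
Step 3: [2]
Step 4: [2, 6]
Step 5: [6, 2]
Step 6: [4]
Step 7: [4, 4]
Step 8: [4, 4, 14]
Step 9: [4, 4, 14, 14]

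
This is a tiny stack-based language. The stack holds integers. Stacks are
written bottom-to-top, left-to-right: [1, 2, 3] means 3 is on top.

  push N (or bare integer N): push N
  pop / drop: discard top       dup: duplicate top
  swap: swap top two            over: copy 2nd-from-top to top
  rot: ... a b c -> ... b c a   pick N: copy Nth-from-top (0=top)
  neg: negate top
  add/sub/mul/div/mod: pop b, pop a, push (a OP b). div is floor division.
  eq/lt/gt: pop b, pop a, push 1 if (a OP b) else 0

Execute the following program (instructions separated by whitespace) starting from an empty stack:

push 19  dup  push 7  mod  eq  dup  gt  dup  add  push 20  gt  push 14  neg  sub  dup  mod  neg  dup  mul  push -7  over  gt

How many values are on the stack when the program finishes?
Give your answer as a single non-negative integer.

Answer: 2

Derivation:
After 'push 19': stack = [19] (depth 1)
After 'dup': stack = [19, 19] (depth 2)
After 'push 7': stack = [19, 19, 7] (depth 3)
After 'mod': stack = [19, 5] (depth 2)
After 'eq': stack = [0] (depth 1)
After 'dup': stack = [0, 0] (depth 2)
After 'gt': stack = [0] (depth 1)
After 'dup': stack = [0, 0] (depth 2)
After 'add': stack = [0] (depth 1)
After 'push 20': stack = [0, 20] (depth 2)
  ...
After 'neg': stack = [0, -14] (depth 2)
After 'sub': stack = [14] (depth 1)
After 'dup': stack = [14, 14] (depth 2)
After 'mod': stack = [0] (depth 1)
After 'neg': stack = [0] (depth 1)
After 'dup': stack = [0, 0] (depth 2)
After 'mul': stack = [0] (depth 1)
After 'push -7': stack = [0, -7] (depth 2)
After 'over': stack = [0, -7, 0] (depth 3)
After 'gt': stack = [0, 0] (depth 2)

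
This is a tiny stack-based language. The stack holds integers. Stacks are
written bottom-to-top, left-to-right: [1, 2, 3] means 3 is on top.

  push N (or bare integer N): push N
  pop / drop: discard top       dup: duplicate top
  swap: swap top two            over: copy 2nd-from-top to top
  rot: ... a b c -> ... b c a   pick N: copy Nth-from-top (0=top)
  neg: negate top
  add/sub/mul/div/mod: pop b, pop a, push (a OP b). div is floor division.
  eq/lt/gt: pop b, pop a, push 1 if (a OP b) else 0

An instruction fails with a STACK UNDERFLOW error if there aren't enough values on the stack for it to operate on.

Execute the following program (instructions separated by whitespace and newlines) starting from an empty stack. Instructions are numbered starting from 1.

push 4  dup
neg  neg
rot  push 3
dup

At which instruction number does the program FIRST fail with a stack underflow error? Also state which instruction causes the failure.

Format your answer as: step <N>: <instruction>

Step 1 ('push 4'): stack = [4], depth = 1
Step 2 ('dup'): stack = [4, 4], depth = 2
Step 3 ('neg'): stack = [4, -4], depth = 2
Step 4 ('neg'): stack = [4, 4], depth = 2
Step 5 ('rot'): needs 3 value(s) but depth is 2 — STACK UNDERFLOW

Answer: step 5: rot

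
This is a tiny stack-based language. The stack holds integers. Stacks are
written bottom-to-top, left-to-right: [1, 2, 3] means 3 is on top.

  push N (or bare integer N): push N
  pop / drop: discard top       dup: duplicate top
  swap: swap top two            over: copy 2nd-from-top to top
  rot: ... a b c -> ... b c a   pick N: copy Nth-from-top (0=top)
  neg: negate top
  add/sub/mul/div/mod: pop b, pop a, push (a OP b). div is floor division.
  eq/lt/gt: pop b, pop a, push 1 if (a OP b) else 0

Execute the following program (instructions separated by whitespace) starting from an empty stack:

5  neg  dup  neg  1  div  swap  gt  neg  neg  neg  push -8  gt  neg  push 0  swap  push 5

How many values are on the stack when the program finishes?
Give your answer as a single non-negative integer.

Answer: 3

Derivation:
After 'push 5': stack = [5] (depth 1)
After 'neg': stack = [-5] (depth 1)
After 'dup': stack = [-5, -5] (depth 2)
After 'neg': stack = [-5, 5] (depth 2)
After 'push 1': stack = [-5, 5, 1] (depth 3)
After 'div': stack = [-5, 5] (depth 2)
After 'swap': stack = [5, -5] (depth 2)
After 'gt': stack = [1] (depth 1)
After 'neg': stack = [-1] (depth 1)
After 'neg': stack = [1] (depth 1)
After 'neg': stack = [-1] (depth 1)
After 'push -8': stack = [-1, -8] (depth 2)
After 'gt': stack = [1] (depth 1)
After 'neg': stack = [-1] (depth 1)
After 'push 0': stack = [-1, 0] (depth 2)
After 'swap': stack = [0, -1] (depth 2)
After 'push 5': stack = [0, -1, 5] (depth 3)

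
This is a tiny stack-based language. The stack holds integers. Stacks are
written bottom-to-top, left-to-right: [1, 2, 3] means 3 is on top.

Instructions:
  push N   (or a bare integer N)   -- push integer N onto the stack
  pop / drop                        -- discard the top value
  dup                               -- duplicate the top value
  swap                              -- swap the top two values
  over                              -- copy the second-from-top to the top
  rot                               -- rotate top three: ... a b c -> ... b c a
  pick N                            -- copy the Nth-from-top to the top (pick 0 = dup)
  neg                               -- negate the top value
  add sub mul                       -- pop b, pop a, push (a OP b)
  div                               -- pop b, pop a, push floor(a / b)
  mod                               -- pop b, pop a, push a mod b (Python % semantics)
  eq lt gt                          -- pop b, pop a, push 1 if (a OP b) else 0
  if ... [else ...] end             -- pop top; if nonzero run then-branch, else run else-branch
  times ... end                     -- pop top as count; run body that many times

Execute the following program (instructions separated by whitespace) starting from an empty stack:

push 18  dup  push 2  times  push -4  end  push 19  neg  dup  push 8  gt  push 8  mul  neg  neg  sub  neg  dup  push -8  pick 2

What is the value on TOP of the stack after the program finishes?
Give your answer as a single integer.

After 'push 18': [18]
After 'dup': [18, 18]
After 'push 2': [18, 18, 2]
After 'times': [18, 18]
After 'push -4': [18, 18, -4]
After 'push -4': [18, 18, -4, -4]
After 'push 19': [18, 18, -4, -4, 19]
After 'neg': [18, 18, -4, -4, -19]
After 'dup': [18, 18, -4, -4, -19, -19]
After 'push 8': [18, 18, -4, -4, -19, -19, 8]
After 'gt': [18, 18, -4, -4, -19, 0]
After 'push 8': [18, 18, -4, -4, -19, 0, 8]
After 'mul': [18, 18, -4, -4, -19, 0]
After 'neg': [18, 18, -4, -4, -19, 0]
After 'neg': [18, 18, -4, -4, -19, 0]
After 'sub': [18, 18, -4, -4, -19]
After 'neg': [18, 18, -4, -4, 19]
After 'dup': [18, 18, -4, -4, 19, 19]
After 'push -8': [18, 18, -4, -4, 19, 19, -8]
After 'pick 2': [18, 18, -4, -4, 19, 19, -8, 19]

Answer: 19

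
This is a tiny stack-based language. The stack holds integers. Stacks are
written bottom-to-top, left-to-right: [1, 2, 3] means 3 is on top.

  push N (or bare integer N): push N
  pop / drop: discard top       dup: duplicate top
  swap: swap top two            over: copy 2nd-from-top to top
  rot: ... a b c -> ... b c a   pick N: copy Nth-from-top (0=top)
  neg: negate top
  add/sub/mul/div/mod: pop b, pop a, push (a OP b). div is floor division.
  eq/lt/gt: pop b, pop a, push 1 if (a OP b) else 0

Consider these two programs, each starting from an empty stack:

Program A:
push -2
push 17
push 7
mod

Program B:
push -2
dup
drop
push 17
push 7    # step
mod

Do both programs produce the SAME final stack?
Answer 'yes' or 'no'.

Answer: yes

Derivation:
Program A trace:
  After 'push -2': [-2]
  After 'push 17': [-2, 17]
  After 'push 7': [-2, 17, 7]
  After 'mod': [-2, 3]
Program A final stack: [-2, 3]

Program B trace:
  After 'push -2': [-2]
  After 'dup': [-2, -2]
  After 'drop': [-2]
  After 'push 17': [-2, 17]
  After 'push 7': [-2, 17, 7]
  After 'mod': [-2, 3]
Program B final stack: [-2, 3]
Same: yes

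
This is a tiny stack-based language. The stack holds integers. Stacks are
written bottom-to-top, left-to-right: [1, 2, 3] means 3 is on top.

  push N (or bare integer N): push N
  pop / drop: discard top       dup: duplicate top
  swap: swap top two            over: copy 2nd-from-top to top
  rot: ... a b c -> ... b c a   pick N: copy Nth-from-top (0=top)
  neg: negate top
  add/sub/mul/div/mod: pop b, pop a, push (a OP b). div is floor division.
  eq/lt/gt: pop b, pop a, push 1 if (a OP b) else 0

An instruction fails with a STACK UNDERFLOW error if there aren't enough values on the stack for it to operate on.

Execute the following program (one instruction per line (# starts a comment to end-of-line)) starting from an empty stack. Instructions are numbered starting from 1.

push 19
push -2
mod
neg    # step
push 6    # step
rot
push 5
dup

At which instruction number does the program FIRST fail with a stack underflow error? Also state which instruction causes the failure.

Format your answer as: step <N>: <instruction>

Step 1 ('push 19'): stack = [19], depth = 1
Step 2 ('push -2'): stack = [19, -2], depth = 2
Step 3 ('mod'): stack = [-1], depth = 1
Step 4 ('neg'): stack = [1], depth = 1
Step 5 ('push 6'): stack = [1, 6], depth = 2
Step 6 ('rot'): needs 3 value(s) but depth is 2 — STACK UNDERFLOW

Answer: step 6: rot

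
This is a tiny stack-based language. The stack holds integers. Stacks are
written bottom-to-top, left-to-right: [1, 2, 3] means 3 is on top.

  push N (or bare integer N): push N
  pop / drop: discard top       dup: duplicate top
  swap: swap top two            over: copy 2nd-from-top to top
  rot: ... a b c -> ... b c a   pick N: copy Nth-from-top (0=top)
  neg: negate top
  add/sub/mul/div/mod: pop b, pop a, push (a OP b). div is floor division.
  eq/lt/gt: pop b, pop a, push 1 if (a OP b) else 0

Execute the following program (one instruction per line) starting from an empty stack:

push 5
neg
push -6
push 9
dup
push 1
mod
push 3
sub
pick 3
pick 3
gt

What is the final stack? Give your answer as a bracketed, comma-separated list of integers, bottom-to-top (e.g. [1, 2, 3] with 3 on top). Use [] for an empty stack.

After 'push 5': [5]
After 'neg': [-5]
After 'push -6': [-5, -6]
After 'push 9': [-5, -6, 9]
After 'dup': [-5, -6, 9, 9]
After 'push 1': [-5, -6, 9, 9, 1]
After 'mod': [-5, -6, 9, 0]
After 'push 3': [-5, -6, 9, 0, 3]
After 'sub': [-5, -6, 9, -3]
After 'pick 3': [-5, -6, 9, -3, -5]
After 'pick 3': [-5, -6, 9, -3, -5, -6]
After 'gt': [-5, -6, 9, -3, 1]

Answer: [-5, -6, 9, -3, 1]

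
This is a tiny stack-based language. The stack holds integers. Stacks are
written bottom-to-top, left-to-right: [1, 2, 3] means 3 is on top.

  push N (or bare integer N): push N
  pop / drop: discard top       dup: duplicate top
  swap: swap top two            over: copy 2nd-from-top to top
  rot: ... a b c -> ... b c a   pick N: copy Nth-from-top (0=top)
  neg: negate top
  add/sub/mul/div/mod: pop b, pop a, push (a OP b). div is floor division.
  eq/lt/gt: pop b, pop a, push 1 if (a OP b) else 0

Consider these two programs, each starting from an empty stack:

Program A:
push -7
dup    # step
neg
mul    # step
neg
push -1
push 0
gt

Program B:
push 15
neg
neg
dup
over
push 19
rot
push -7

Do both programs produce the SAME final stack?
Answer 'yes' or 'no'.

Answer: no

Derivation:
Program A trace:
  After 'push -7': [-7]
  After 'dup': [-7, -7]
  After 'neg': [-7, 7]
  After 'mul': [-49]
  After 'neg': [49]
  After 'push -1': [49, -1]
  After 'push 0': [49, -1, 0]
  After 'gt': [49, 0]
Program A final stack: [49, 0]

Program B trace:
  After 'push 15': [15]
  After 'neg': [-15]
  After 'neg': [15]
  After 'dup': [15, 15]
  After 'over': [15, 15, 15]
  After 'push 19': [15, 15, 15, 19]
  After 'rot': [15, 15, 19, 15]
  After 'push -7': [15, 15, 19, 15, -7]
Program B final stack: [15, 15, 19, 15, -7]
Same: no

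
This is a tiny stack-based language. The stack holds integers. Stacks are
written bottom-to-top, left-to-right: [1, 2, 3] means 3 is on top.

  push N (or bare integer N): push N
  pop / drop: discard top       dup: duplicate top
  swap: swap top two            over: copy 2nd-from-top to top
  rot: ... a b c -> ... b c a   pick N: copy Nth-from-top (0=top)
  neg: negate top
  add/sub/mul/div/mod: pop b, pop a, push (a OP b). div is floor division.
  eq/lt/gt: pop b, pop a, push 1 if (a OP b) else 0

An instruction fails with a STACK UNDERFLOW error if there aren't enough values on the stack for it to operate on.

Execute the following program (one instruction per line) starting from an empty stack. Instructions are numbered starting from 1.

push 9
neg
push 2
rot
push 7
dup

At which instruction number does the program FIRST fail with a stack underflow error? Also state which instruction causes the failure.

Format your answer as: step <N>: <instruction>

Answer: step 4: rot

Derivation:
Step 1 ('push 9'): stack = [9], depth = 1
Step 2 ('neg'): stack = [-9], depth = 1
Step 3 ('push 2'): stack = [-9, 2], depth = 2
Step 4 ('rot'): needs 3 value(s) but depth is 2 — STACK UNDERFLOW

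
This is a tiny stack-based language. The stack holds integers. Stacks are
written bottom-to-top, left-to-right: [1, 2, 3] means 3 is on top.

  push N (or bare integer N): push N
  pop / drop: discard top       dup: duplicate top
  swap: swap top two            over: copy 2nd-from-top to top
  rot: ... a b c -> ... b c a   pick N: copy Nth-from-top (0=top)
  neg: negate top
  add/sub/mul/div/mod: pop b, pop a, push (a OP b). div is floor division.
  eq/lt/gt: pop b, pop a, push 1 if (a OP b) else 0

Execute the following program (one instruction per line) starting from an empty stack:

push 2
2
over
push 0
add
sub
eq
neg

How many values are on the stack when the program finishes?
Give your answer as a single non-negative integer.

After 'push 2': stack = [2] (depth 1)
After 'push 2': stack = [2, 2] (depth 2)
After 'over': stack = [2, 2, 2] (depth 3)
After 'push 0': stack = [2, 2, 2, 0] (depth 4)
After 'add': stack = [2, 2, 2] (depth 3)
After 'sub': stack = [2, 0] (depth 2)
After 'eq': stack = [0] (depth 1)
After 'neg': stack = [0] (depth 1)

Answer: 1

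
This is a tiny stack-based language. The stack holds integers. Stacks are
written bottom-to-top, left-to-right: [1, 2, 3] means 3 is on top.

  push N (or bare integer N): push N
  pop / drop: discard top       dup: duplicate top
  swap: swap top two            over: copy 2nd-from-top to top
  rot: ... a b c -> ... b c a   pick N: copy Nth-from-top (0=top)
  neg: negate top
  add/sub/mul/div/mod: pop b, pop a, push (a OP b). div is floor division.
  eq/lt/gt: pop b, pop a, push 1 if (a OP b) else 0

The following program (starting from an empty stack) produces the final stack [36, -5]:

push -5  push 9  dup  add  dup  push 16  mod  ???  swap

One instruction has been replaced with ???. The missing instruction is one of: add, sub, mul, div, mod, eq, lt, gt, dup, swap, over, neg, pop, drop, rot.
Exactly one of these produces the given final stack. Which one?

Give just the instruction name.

Stack before ???: [-5, 18, 2]
Stack after ???:  [-5, 36]
The instruction that transforms [-5, 18, 2] -> [-5, 36] is: mul

Answer: mul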